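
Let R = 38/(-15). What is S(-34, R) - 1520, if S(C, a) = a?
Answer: -22838/15 ≈ -1522.5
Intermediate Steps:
R = -38/15 (R = 38*(-1/15) = -38/15 ≈ -2.5333)
S(-34, R) - 1520 = -38/15 - 1520 = -22838/15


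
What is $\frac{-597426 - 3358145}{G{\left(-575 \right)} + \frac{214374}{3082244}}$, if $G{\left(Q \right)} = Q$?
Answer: $\frac{6096017490662}{886037963} \approx 6880.1$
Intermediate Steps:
$\frac{-597426 - 3358145}{G{\left(-575 \right)} + \frac{214374}{3082244}} = \frac{-597426 - 3358145}{-575 + \frac{214374}{3082244}} = - \frac{3955571}{-575 + 214374 \cdot \frac{1}{3082244}} = - \frac{3955571}{-575 + \frac{107187}{1541122}} = - \frac{3955571}{- \frac{886037963}{1541122}} = \left(-3955571\right) \left(- \frac{1541122}{886037963}\right) = \frac{6096017490662}{886037963}$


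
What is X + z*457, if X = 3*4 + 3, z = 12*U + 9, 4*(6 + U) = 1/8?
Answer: -228837/8 ≈ -28605.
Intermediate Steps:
U = -191/32 (U = -6 + (1/4)/8 = -6 + (1/4)*(1/8) = -6 + 1/32 = -191/32 ≈ -5.9688)
z = -501/8 (z = 12*(-191/32) + 9 = -573/8 + 9 = -501/8 ≈ -62.625)
X = 15 (X = 12 + 3 = 15)
X + z*457 = 15 - 501/8*457 = 15 - 228957/8 = -228837/8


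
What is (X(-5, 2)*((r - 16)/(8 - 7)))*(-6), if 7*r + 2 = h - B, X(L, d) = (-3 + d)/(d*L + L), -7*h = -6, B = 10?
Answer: 1724/245 ≈ 7.0367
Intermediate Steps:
h = 6/7 (h = -⅐*(-6) = 6/7 ≈ 0.85714)
X(L, d) = (-3 + d)/(L + L*d) (X(L, d) = (-3 + d)/(L*d + L) = (-3 + d)/(L + L*d))
r = -78/49 (r = -2/7 + (6/7 - 1*10)/7 = -2/7 + (6/7 - 10)/7 = -2/7 + (⅐)*(-64/7) = -2/7 - 64/49 = -78/49 ≈ -1.5918)
(X(-5, 2)*((r - 16)/(8 - 7)))*(-6) = (((-3 + 2)/((-5)*(1 + 2)))*((-78/49 - 16)/(8 - 7)))*(-6) = ((-⅕*(-1)/3)*(-862/49/1))*(-6) = ((-⅕*⅓*(-1))*(-862/49*1))*(-6) = ((1/15)*(-862/49))*(-6) = -862/735*(-6) = 1724/245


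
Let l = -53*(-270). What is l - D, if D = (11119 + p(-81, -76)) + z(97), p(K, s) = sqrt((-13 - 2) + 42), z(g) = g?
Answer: 3094 - 3*sqrt(3) ≈ 3088.8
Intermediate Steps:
l = 14310
p(K, s) = 3*sqrt(3) (p(K, s) = sqrt(-15 + 42) = sqrt(27) = 3*sqrt(3))
D = 11216 + 3*sqrt(3) (D = (11119 + 3*sqrt(3)) + 97 = 11216 + 3*sqrt(3) ≈ 11221.)
l - D = 14310 - (11216 + 3*sqrt(3)) = 14310 + (-11216 - 3*sqrt(3)) = 3094 - 3*sqrt(3)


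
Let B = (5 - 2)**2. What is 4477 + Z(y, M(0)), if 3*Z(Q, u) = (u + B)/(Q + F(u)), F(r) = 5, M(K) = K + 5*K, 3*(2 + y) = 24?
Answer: 49250/11 ≈ 4477.3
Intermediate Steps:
y = 6 (y = -2 + (1/3)*24 = -2 + 8 = 6)
M(K) = 6*K
B = 9 (B = 3**2 = 9)
Z(Q, u) = (9 + u)/(3*(5 + Q)) (Z(Q, u) = ((u + 9)/(Q + 5))/3 = ((9 + u)/(5 + Q))/3 = (9 + u)/(3*(5 + Q)))
4477 + Z(y, M(0)) = 4477 + (9 + 6*0)/(3*(5 + 6)) = 4477 + (1/3)*(9 + 0)/11 = 4477 + (1/3)*(1/11)*9 = 4477 + 3/11 = 49250/11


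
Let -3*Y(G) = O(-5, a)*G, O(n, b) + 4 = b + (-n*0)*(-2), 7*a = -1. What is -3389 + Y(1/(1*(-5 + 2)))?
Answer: -213536/63 ≈ -3389.5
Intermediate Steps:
a = -⅐ (a = (⅐)*(-1) = -⅐ ≈ -0.14286)
O(n, b) = -4 + b (O(n, b) = -4 + (b + (-n*0)*(-2)) = -4 + (b + 0*(-2)) = -4 + (b + 0) = -4 + b)
Y(G) = 29*G/21 (Y(G) = -(-4 - ⅐)*G/3 = -(-29)*G/21 = 29*G/21)
-3389 + Y(1/(1*(-5 + 2))) = -3389 + 29/(21*((1*(-5 + 2)))) = -3389 + 29/(21*((1*(-3)))) = -3389 + (29/21)/(-3) = -3389 + (29/21)*(-⅓) = -3389 - 29/63 = -213536/63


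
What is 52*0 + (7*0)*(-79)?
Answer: 0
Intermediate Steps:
52*0 + (7*0)*(-79) = 0 + 0*(-79) = 0 + 0 = 0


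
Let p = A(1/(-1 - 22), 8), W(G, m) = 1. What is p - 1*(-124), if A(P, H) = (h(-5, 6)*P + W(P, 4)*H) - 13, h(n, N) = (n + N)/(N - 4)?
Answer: 5473/46 ≈ 118.98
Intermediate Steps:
h(n, N) = (N + n)/(-4 + N)
A(P, H) = -13 + H + P/2 (A(P, H) = (((6 - 5)/(-4 + 6))*P + 1*H) - 13 = ((1/2)*P + H) - 13 = (((1/2)*1)*P + H) - 13 = (P/2 + H) - 13 = (H + P/2) - 13 = -13 + H + P/2)
p = -231/46 (p = -13 + 8 + 1/(2*(-1 - 22)) = -13 + 8 + (1/2)/(-23) = -13 + 8 + (1/2)*(-1/23) = -13 + 8 - 1/46 = -231/46 ≈ -5.0217)
p - 1*(-124) = -231/46 - 1*(-124) = -231/46 + 124 = 5473/46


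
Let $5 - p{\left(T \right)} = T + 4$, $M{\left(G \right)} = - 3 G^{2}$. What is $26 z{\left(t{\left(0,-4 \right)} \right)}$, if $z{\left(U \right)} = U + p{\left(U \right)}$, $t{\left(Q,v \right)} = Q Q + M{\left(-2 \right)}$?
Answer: $26$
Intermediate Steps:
$p{\left(T \right)} = 1 - T$ ($p{\left(T \right)} = 5 - \left(T + 4\right) = 5 - \left(4 + T\right) = 1 - T$)
$t{\left(Q,v \right)} = -12 + Q^{2}$ ($t{\left(Q,v \right)} = Q Q - 3 \left(-2\right)^{2} = Q^{2} - 12 = -12 + Q^{2}$)
$z{\left(U \right)} = 1$ ($z{\left(U \right)} = U - \left(-1 + U\right) = 1$)
$26 z{\left(t{\left(0,-4 \right)} \right)} = 26 \cdot 1 = 26$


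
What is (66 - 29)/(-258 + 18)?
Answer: -37/240 ≈ -0.15417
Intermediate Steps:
(66 - 29)/(-258 + 18) = 37/(-240) = 37*(-1/240) = -37/240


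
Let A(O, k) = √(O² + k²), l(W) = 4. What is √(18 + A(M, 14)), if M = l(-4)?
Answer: √(18 + 2*√53) ≈ 5.7062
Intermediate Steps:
M = 4
√(18 + A(M, 14)) = √(18 + √(4² + 14²)) = √(18 + √(16 + 196)) = √(18 + √212) = √(18 + 2*√53)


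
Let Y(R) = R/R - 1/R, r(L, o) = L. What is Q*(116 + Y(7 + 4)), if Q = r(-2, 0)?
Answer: -2572/11 ≈ -233.82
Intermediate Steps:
Q = -2
Y(R) = 1 - 1/R
Q*(116 + Y(7 + 4)) = -2*(116 + (-1 + (7 + 4))/(7 + 4)) = -2*(116 + (-1 + 11)/11) = -2*(116 + (1/11)*10) = -2*(116 + 10/11) = -2*1286/11 = -2572/11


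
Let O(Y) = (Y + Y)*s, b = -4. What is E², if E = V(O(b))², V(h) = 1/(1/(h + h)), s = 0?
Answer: 0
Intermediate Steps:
O(Y) = 0 (O(Y) = (Y + Y)*0 = (2*Y)*0 = 0)
V(h) = 2*h (V(h) = 1/(1/(2*h)) = 2*h)
E = 0 (E = (2*0)² = 0² = 0)
E² = 0² = 0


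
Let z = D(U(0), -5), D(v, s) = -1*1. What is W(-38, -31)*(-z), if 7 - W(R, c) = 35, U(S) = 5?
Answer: -28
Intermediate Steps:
D(v, s) = -1
W(R, c) = -28 (W(R, c) = 7 - 1*35 = 7 - 35 = -28)
z = -1
W(-38, -31)*(-z) = -(-28)*(-1) = -28*1 = -28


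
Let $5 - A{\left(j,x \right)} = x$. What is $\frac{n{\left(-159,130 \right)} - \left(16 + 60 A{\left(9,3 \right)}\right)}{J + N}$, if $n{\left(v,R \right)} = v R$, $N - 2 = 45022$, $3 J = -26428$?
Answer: $- \frac{31209}{54322} \approx -0.57452$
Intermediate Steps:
$J = - \frac{26428}{3}$ ($J = \frac{1}{3} \left(-26428\right) = - \frac{26428}{3} \approx -8809.3$)
$A{\left(j,x \right)} = 5 - x$
$N = 45024$ ($N = 2 + 45022 = 45024$)
$n{\left(v,R \right)} = R v$
$\frac{n{\left(-159,130 \right)} - \left(16 + 60 A{\left(9,3 \right)}\right)}{J + N} = \frac{130 \left(-159\right) - \left(16 + 60 \left(5 - 3\right)\right)}{- \frac{26428}{3} + 45024} = \frac{-20670 - \left(16 + 60 \left(5 - 3\right)\right)}{\frac{108644}{3}} = \left(-20670 - 136\right) \frac{3}{108644} = \left(-20806\right) \frac{3}{108644} = - \frac{31209}{54322}$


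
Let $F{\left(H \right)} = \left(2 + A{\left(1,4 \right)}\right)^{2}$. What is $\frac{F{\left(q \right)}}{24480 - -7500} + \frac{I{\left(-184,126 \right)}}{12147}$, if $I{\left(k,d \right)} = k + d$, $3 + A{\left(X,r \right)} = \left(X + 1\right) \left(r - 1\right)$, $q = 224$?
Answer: $- \frac{103411}{25897404} \approx -0.0039931$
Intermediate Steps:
$A{\left(X,r \right)} = -3 + \left(1 + X\right) \left(-1 + r\right)$ ($A{\left(X,r \right)} = -3 + \left(X + 1\right) \left(r - 1\right) = -3 + \left(1 + X\right) \left(-1 + r\right)$)
$F{\left(H \right)} = 25$ ($F{\left(H \right)} = \left(2 + \left(-4 + 4 - 1 + 1 \cdot 4\right)\right)^{2} = \left(2 + \left(-4 + 4 - 1 + 4\right)\right)^{2} = \left(2 + 3\right)^{2} = 5^{2} = 25$)
$I{\left(k,d \right)} = d + k$
$\frac{F{\left(q \right)}}{24480 - -7500} + \frac{I{\left(-184,126 \right)}}{12147} = \frac{25}{24480 - -7500} + \frac{126 - 184}{12147} = \frac{25}{24480 + 7500} - \frac{58}{12147} = \frac{25}{31980} - \frac{58}{12147} = 25 \cdot \frac{1}{31980} - \frac{58}{12147} = \frac{5}{6396} - \frac{58}{12147} = - \frac{103411}{25897404}$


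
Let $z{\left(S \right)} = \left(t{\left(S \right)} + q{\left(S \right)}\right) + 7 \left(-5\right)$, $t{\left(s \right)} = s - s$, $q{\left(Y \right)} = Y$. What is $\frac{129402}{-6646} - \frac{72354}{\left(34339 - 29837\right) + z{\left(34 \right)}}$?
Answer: $- \frac{531651543}{14956823} \approx -35.546$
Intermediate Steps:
$t{\left(s \right)} = 0$
$z{\left(S \right)} = -35 + S$ ($z{\left(S \right)} = \left(0 + S\right) + 7 \left(-5\right) = S - 35 = -35 + S$)
$\frac{129402}{-6646} - \frac{72354}{\left(34339 - 29837\right) + z{\left(34 \right)}} = \frac{129402}{-6646} - \frac{72354}{\left(34339 - 29837\right) + \left(-35 + 34\right)} = 129402 \left(- \frac{1}{6646}\right) - \frac{72354}{4502 - 1} = - \frac{64701}{3323} - \frac{72354}{4501} = - \frac{531651543}{14956823}$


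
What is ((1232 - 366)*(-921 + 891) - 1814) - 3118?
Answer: -30912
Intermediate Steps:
((1232 - 366)*(-921 + 891) - 1814) - 3118 = (866*(-30) - 1814) - 3118 = (-25980 - 1814) - 3118 = -27794 - 3118 = -30912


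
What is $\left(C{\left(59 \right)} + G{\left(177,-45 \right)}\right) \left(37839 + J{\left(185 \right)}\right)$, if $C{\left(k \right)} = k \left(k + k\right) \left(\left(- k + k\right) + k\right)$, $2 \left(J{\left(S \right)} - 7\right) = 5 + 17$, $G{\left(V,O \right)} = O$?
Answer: $15548362041$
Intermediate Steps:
$J{\left(S \right)} = 18$ ($J{\left(S \right)} = 7 + \frac{5 + 17}{2} = 7 + \frac{1}{2} \cdot 22 = 7 + 11 = 18$)
$C{\left(k \right)} = 2 k^{3}$ ($C{\left(k \right)} = k 2 k \left(0 + k\right) = k 2 k k = k 2 k^{2} = 2 k^{3}$)
$\left(C{\left(59 \right)} + G{\left(177,-45 \right)}\right) \left(37839 + J{\left(185 \right)}\right) = \left(2 \cdot 59^{3} - 45\right) \left(37839 + 18\right) = \left(2 \cdot 205379 - 45\right) 37857 = \left(410758 - 45\right) 37857 = 410713 \cdot 37857 = 15548362041$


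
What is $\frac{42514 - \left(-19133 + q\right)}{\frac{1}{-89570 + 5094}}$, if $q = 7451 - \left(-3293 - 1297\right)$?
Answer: $-4190516456$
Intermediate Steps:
$q = 12041$ ($q = 7451 - \left(-3293 - 1297\right) = 7451 - -4590 = 7451 + 4590 = 12041$)
$\frac{42514 - \left(-19133 + q\right)}{\frac{1}{-89570 + 5094}} = \frac{42514 - \left(-19133 + 12041\right)}{\frac{1}{-89570 + 5094}} = \frac{42514 - -7092}{\frac{1}{-84476}} = \frac{42514 + 7092}{- \frac{1}{84476}} = 49606 \left(-84476\right) = -4190516456$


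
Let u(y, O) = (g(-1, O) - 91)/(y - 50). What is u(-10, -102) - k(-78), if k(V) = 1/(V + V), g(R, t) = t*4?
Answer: 541/65 ≈ 8.3231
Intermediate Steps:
g(R, t) = 4*t
k(V) = 1/(2*V)
u(y, O) = (-91 + 4*O)/(-50 + y) (u(y, O) = (4*O - 91)/(y - 50) = (-91 + 4*O)/(-50 + y))
u(-10, -102) - k(-78) = (-91 + 4*(-102))/(-50 - 10) - 1/(2*(-78)) = (-91 - 408)/(-60) - (-1)/(2*78) = -1/60*(-499) - 1*(-1/156) = 499/60 + 1/156 = 541/65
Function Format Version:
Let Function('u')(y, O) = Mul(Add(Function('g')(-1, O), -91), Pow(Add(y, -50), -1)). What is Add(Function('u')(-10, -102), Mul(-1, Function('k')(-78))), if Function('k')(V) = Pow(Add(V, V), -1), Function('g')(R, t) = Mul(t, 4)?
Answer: Rational(541, 65) ≈ 8.3231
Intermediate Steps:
Function('g')(R, t) = Mul(4, t)
Function('k')(V) = Mul(Rational(1, 2), Pow(V, -1)) (Function('k')(V) = Pow(Mul(2, V), -1) = Mul(Rational(1, 2), Pow(V, -1)))
Function('u')(y, O) = Mul(Pow(Add(-50, y), -1), Add(-91, Mul(4, O))) (Function('u')(y, O) = Mul(Add(Mul(4, O), -91), Pow(Add(y, -50), -1)) = Mul(Add(-91, Mul(4, O)), Pow(Add(-50, y), -1)) = Mul(Pow(Add(-50, y), -1), Add(-91, Mul(4, O))))
Add(Function('u')(-10, -102), Mul(-1, Function('k')(-78))) = Add(Mul(Pow(Add(-50, -10), -1), Add(-91, Mul(4, -102))), Mul(-1, Mul(Rational(1, 2), Pow(-78, -1)))) = Add(Mul(Pow(-60, -1), Add(-91, -408)), Mul(-1, Mul(Rational(1, 2), Rational(-1, 78)))) = Add(Mul(Rational(-1, 60), -499), Mul(-1, Rational(-1, 156))) = Add(Rational(499, 60), Rational(1, 156)) = Rational(541, 65)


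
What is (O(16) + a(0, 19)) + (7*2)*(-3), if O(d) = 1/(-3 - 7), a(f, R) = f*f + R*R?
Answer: 3189/10 ≈ 318.90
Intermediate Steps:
a(f, R) = R**2 + f**2 (a(f, R) = f**2 + R**2 = R**2 + f**2)
O(d) = -1/10 (O(d) = 1/(-10) = -1/10)
(O(16) + a(0, 19)) + (7*2)*(-3) = (-1/10 + (19**2 + 0**2)) + (7*2)*(-3) = (-1/10 + (361 + 0)) + 14*(-3) = (-1/10 + 361) - 42 = 3609/10 - 42 = 3189/10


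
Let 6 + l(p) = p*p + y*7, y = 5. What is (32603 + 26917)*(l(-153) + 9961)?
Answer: 1987908480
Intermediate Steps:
l(p) = 29 + p² (l(p) = -6 + (p*p + 5*7) = -6 + (p² + 35) = -6 + (35 + p²) = 29 + p²)
(32603 + 26917)*(l(-153) + 9961) = (32603 + 26917)*((29 + (-153)²) + 9961) = 59520*((29 + 23409) + 9961) = 59520*(23438 + 9961) = 59520*33399 = 1987908480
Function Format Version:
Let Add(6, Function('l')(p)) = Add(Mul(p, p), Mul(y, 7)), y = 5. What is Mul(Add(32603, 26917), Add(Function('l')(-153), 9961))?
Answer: 1987908480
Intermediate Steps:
Function('l')(p) = Add(29, Pow(p, 2)) (Function('l')(p) = Add(-6, Add(Mul(p, p), Mul(5, 7))) = Add(-6, Add(Pow(p, 2), 35)) = Add(-6, Add(35, Pow(p, 2))) = Add(29, Pow(p, 2)))
Mul(Add(32603, 26917), Add(Function('l')(-153), 9961)) = Mul(Add(32603, 26917), Add(Add(29, Pow(-153, 2)), 9961)) = Mul(59520, Add(Add(29, 23409), 9961)) = Mul(59520, Add(23438, 9961)) = Mul(59520, 33399) = 1987908480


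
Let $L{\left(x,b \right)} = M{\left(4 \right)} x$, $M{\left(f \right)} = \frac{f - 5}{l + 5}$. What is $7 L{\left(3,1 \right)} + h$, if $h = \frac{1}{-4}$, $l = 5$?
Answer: $- \frac{47}{20} \approx -2.35$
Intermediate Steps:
$h = - \frac{1}{4} \approx -0.25$
$M{\left(f \right)} = - \frac{1}{2} + \frac{f}{10}$ ($M{\left(f \right)} = \frac{f - 5}{5 + 5} = \frac{-5 + f}{10} = \left(-5 + f\right) \frac{1}{10} = - \frac{1}{2} + \frac{f}{10}$)
$L{\left(x,b \right)} = - \frac{x}{10}$ ($L{\left(x,b \right)} = \left(- \frac{1}{2} + \frac{1}{10} \cdot 4\right) x = \left(- \frac{1}{2} + \frac{2}{5}\right) x = - \frac{x}{10}$)
$7 L{\left(3,1 \right)} + h = 7 \left(\left(- \frac{1}{10}\right) 3\right) - \frac{1}{4} = 7 \left(- \frac{3}{10}\right) - \frac{1}{4} = - \frac{21}{10} - \frac{1}{4} = - \frac{47}{20}$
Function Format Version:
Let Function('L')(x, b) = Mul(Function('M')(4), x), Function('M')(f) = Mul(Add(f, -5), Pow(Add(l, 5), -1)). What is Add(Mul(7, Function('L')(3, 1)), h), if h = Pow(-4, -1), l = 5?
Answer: Rational(-47, 20) ≈ -2.3500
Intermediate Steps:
h = Rational(-1, 4) ≈ -0.25000
Function('M')(f) = Add(Rational(-1, 2), Mul(Rational(1, 10), f)) (Function('M')(f) = Mul(Add(f, -5), Pow(Add(5, 5), -1)) = Mul(Add(-5, f), Pow(10, -1)) = Mul(Add(-5, f), Rational(1, 10)) = Add(Rational(-1, 2), Mul(Rational(1, 10), f)))
Function('L')(x, b) = Mul(Rational(-1, 10), x) (Function('L')(x, b) = Mul(Add(Rational(-1, 2), Mul(Rational(1, 10), 4)), x) = Mul(Add(Rational(-1, 2), Rational(2, 5)), x) = Mul(Rational(-1, 10), x))
Add(Mul(7, Function('L')(3, 1)), h) = Add(Mul(7, Mul(Rational(-1, 10), 3)), Rational(-1, 4)) = Add(Mul(7, Rational(-3, 10)), Rational(-1, 4)) = Add(Rational(-21, 10), Rational(-1, 4)) = Rational(-47, 20)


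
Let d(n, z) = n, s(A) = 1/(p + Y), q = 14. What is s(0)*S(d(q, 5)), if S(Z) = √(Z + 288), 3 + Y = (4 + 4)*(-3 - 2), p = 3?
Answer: -√302/40 ≈ -0.43445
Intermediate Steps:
Y = -43 (Y = -3 + (4 + 4)*(-3 - 2) = -3 + 8*(-5) = -3 - 40 = -43)
s(A) = -1/40 (s(A) = 1/(3 - 43) = 1/(-40) = -1/40)
S(Z) = √(288 + Z)
s(0)*S(d(q, 5)) = -√(288 + 14)/40 = -√302/40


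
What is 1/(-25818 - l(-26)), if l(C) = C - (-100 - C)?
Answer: -1/25866 ≈ -3.8661e-5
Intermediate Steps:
l(C) = 100 + 2*C (l(C) = C + (100 + C) = 100 + 2*C)
1/(-25818 - l(-26)) = 1/(-25818 - (100 + 2*(-26))) = 1/(-25818 - (100 - 52)) = 1/(-25818 - 1*48) = 1/(-25818 - 48) = 1/(-25866) = -1/25866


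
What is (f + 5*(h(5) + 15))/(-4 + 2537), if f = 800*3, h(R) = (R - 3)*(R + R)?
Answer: 2575/2533 ≈ 1.0166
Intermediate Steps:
h(R) = 2*R*(-3 + R) (h(R) = (-3 + R)*(2*R) = 2*R*(-3 + R))
f = 2400
(f + 5*(h(5) + 15))/(-4 + 2537) = (2400 + 5*(2*5*(-3 + 5) + 15))/(-4 + 2537) = (2400 + 5*(2*5*2 + 15))/2533 = (2400 + 5*(20 + 15))*(1/2533) = (2400 + 5*35)*(1/2533) = (2400 + 175)*(1/2533) = 2575*(1/2533) = 2575/2533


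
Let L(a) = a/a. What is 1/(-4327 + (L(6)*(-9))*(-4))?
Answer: -1/4291 ≈ -0.00023305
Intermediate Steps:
L(a) = 1
1/(-4327 + (L(6)*(-9))*(-4)) = 1/(-4327 + (1*(-9))*(-4)) = 1/(-4327 - 9*(-4)) = 1/(-4327 + 36) = 1/(-4291) = -1/4291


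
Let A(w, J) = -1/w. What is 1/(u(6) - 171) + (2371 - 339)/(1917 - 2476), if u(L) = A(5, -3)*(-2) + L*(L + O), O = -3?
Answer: -1553211/426517 ≈ -3.6416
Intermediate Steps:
u(L) = 2/5 + L*(-3 + L) (u(L) = -1/5*(-2) + L*(L - 3) = -1*1/5*(-2) + L*(-3 + L) = -1/5*(-2) + L*(-3 + L) = 2/5 + L*(-3 + L))
1/(u(6) - 171) + (2371 - 339)/(1917 - 2476) = 1/((2/5 + 6**2 - 3*6) - 171) + (2371 - 339)/(1917 - 2476) = 1/((2/5 + 36 - 18) - 171) + 2032/(-559) = 1/(92/5 - 171) + 2032*(-1/559) = 1/(-763/5) - 2032/559 = -5/763 - 2032/559 = -1553211/426517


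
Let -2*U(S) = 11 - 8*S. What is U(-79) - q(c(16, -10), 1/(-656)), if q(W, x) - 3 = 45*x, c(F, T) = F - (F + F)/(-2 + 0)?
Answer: -212827/656 ≈ -324.43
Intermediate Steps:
U(S) = -11/2 + 4*S (U(S) = -(11 - 8*S)/2 = -11/2 + 4*S)
c(F, T) = 2*F (c(F, T) = F - 2*F/(-2) = F - 2*F*(-1)/2 = F - (-1)*F = F + F = 2*F)
q(W, x) = 3 + 45*x
U(-79) - q(c(16, -10), 1/(-656)) = (-11/2 + 4*(-79)) - (3 + 45/(-656)) = (-11/2 - 316) - (3 + 45*(-1/656)) = -643/2 - (3 - 45/656) = -643/2 - 1*1923/656 = -643/2 - 1923/656 = -212827/656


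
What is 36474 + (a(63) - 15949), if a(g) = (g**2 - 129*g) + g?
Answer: 16430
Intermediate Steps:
a(g) = g**2 - 128*g
36474 + (a(63) - 15949) = 36474 + (63*(-128 + 63) - 15949) = 36474 + (63*(-65) - 15949) = 36474 + (-4095 - 15949) = 36474 - 20044 = 16430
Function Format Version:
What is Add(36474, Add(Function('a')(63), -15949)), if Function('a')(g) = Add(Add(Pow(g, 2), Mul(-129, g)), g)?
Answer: 16430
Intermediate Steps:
Function('a')(g) = Add(Pow(g, 2), Mul(-128, g))
Add(36474, Add(Function('a')(63), -15949)) = Add(36474, Add(Mul(63, Add(-128, 63)), -15949)) = Add(36474, Add(Mul(63, -65), -15949)) = Add(36474, Add(-4095, -15949)) = Add(36474, -20044) = 16430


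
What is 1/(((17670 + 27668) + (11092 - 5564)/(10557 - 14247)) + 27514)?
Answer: 1845/134409176 ≈ 1.3727e-5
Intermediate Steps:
1/(((17670 + 27668) + (11092 - 5564)/(10557 - 14247)) + 27514) = 1/((45338 + 5528/(-3690)) + 27514) = 1/((45338 + 5528*(-1/3690)) + 27514) = 1/((45338 - 2764/1845) + 27514) = 1/(83645846/1845 + 27514) = 1/(134409176/1845) = 1845/134409176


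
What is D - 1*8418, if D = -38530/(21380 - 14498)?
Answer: -28985603/3441 ≈ -8423.6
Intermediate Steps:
D = -19265/3441 (D = -38530/6882 = -38530*1/6882 = -19265/3441 ≈ -5.5987)
D - 1*8418 = -19265/3441 - 1*8418 = -19265/3441 - 8418 = -28985603/3441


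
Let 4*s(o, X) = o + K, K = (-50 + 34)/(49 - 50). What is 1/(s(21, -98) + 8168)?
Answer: 4/32709 ≈ 0.00012229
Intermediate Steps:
K = 16 (K = -16/(-1) = -16*(-1) = 16)
s(o, X) = 4 + o/4 (s(o, X) = (o + 16)/4 = (16 + o)/4 = 4 + o/4)
1/(s(21, -98) + 8168) = 1/((4 + (¼)*21) + 8168) = 1/((4 + 21/4) + 8168) = 1/(37/4 + 8168) = 1/(32709/4) = 4/32709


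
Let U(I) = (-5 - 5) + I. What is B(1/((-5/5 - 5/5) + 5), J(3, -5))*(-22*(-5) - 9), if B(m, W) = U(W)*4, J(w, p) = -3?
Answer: -5252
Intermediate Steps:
U(I) = -10 + I
B(m, W) = -40 + 4*W (B(m, W) = (-10 + W)*4 = -40 + 4*W)
B(1/((-5/5 - 5/5) + 5), J(3, -5))*(-22*(-5) - 9) = (-40 + 4*(-3))*(-22*(-5) - 9) = (-40 - 12)*(110 - 9) = -52*101 = -5252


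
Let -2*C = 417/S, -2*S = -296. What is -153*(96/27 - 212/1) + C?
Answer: 9439615/296 ≈ 31891.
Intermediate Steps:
S = 148 (S = -½*(-296) = 148)
C = -417/296 (C = -417/(2*148) = -½*417/148 = -417/296 ≈ -1.4088)
-153*(96/27 - 212/1) + C = -153*(96/27 - 212/1) - 417/296 = -153*(96*(1/27) - 212*1) - 417/296 = -153*(32/9 - 212) - 417/296 = -153*(-1876/9) - 417/296 = 31892 - 417/296 = 9439615/296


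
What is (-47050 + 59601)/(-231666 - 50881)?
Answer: -12551/282547 ≈ -0.044421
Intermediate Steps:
(-47050 + 59601)/(-231666 - 50881) = 12551/(-282547) = 12551*(-1/282547) = -12551/282547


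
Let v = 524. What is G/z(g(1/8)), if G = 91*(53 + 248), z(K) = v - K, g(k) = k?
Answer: 219128/4191 ≈ 52.285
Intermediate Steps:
z(K) = 524 - K
G = 27391 (G = 91*301 = 27391)
G/z(g(1/8)) = 27391/(524 - 1/8) = 27391/(4191/8) = 27391*(8/4191) = 219128/4191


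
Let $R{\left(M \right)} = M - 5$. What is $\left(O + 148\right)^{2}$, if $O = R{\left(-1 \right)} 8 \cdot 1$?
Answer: $10000$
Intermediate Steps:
$R{\left(M \right)} = -5 + M$
$O = -48$ ($O = \left(-5 - 1\right) 8 \cdot 1 = \left(-6\right) 8 \cdot 1 = \left(-48\right) 1 = -48$)
$\left(O + 148\right)^{2} = \left(-48 + 148\right)^{2} = 100^{2} = 10000$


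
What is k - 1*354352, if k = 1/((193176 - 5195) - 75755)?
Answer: -39767507551/112226 ≈ -3.5435e+5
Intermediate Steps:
k = 1/112226 (k = 1/(187981 - 75755) = 1/112226 ≈ 8.9106e-6)
k - 1*354352 = 1/112226 - 1*354352 = 1/112226 - 354352 = -39767507551/112226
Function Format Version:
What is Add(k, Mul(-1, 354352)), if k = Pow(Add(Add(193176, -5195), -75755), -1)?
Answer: Rational(-39767507551, 112226) ≈ -3.5435e+5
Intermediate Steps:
k = Rational(1, 112226) (k = Pow(Add(187981, -75755), -1) = Pow(112226, -1) = Rational(1, 112226) ≈ 8.9106e-6)
Add(k, Mul(-1, 354352)) = Add(Rational(1, 112226), Mul(-1, 354352)) = Add(Rational(1, 112226), -354352) = Rational(-39767507551, 112226)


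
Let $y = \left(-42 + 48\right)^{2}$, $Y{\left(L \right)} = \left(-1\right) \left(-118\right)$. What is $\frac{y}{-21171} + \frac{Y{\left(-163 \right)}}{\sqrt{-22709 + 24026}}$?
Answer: $- \frac{12}{7057} + \frac{118 \sqrt{1317}}{1317} \approx 3.2498$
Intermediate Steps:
$Y{\left(L \right)} = 118$
$y = 36$ ($y = 6^{2} = 36$)
$\frac{y}{-21171} + \frac{Y{\left(-163 \right)}}{\sqrt{-22709 + 24026}} = \frac{36}{-21171} + \frac{118}{\sqrt{-22709 + 24026}} = 36 \left(- \frac{1}{21171}\right) + \frac{118}{\sqrt{1317}} = - \frac{12}{7057} + 118 \frac{\sqrt{1317}}{1317} = - \frac{12}{7057} + \frac{118 \sqrt{1317}}{1317}$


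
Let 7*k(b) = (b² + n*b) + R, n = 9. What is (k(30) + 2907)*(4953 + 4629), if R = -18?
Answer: 206022582/7 ≈ 2.9432e+7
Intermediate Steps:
k(b) = -18/7 + b²/7 + 9*b/7 (k(b) = ((b² + 9*b) - 18)/7 = (-18 + b² + 9*b)/7 = -18/7 + b²/7 + 9*b/7)
(k(30) + 2907)*(4953 + 4629) = ((-18/7 + (⅐)*30² + (9/7)*30) + 2907)*(4953 + 4629) = ((-18/7 + (⅐)*900 + 270/7) + 2907)*9582 = ((-18/7 + 900/7 + 270/7) + 2907)*9582 = (1152/7 + 2907)*9582 = (21501/7)*9582 = 206022582/7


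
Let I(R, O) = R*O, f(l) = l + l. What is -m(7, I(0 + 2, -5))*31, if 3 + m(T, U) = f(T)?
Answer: -341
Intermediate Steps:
f(l) = 2*l
I(R, O) = O*R
m(T, U) = -3 + 2*T
-m(7, I(0 + 2, -5))*31 = -(-3 + 2*7)*31 = -(-3 + 14)*31 = -1*11*31 = -11*31 = -341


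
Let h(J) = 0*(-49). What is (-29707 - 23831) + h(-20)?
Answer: -53538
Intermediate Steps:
h(J) = 0
(-29707 - 23831) + h(-20) = (-29707 - 23831) + 0 = -53538 + 0 = -53538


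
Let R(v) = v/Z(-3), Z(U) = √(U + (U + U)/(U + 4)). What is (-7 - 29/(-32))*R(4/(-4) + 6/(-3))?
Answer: -195*I/32 ≈ -6.0938*I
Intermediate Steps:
Z(U) = √(U + 2*U/(4 + U)) (Z(U) = √(U + (2*U)/(4 + U)) = √(U + 2*U/(4 + U)))
R(v) = -I*v/3 (R(v) = v/(√(-3*(6 - 3)/(4 - 3))) = v/(√(-3*3/1)) = v/(√(-3*1*3)) = v/(√(-9)) = v/((3*I)) = v*(-I/3) = -I*v/3)
(-7 - 29/(-32))*R(4/(-4) + 6/(-3)) = (-7 - 29/(-32))*(-I*(4/(-4) + 6/(-3))/3) = (-7 - 29*(-1/32))*(-I*(4*(-¼) + 6*(-⅓))/3) = (-7 + 29/32)*(-I*(-1 - 2)/3) = -(-65)*I*(-3)/32 = -195*I/32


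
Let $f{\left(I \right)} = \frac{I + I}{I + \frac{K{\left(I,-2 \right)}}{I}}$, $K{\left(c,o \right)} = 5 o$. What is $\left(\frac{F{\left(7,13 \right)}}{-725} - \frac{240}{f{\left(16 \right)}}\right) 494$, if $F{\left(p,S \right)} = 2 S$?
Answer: $- \frac{330496127}{5800} \approx -56982.0$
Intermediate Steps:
$f{\left(I \right)} = \frac{2 I}{I - \frac{10}{I}}$ ($f{\left(I \right)} = \frac{I + I}{I + \frac{5 \left(-2\right)}{I}} = \frac{2 I}{I - \frac{10}{I}}$)
$\left(\frac{F{\left(7,13 \right)}}{-725} - \frac{240}{f{\left(16 \right)}}\right) 494 = \left(\frac{2 \cdot 13}{-725} - \frac{240}{2 \cdot 16^{2} \frac{1}{-10 + 16^{2}}}\right) 494 = \left(26 \left(- \frac{1}{725}\right) - \frac{240}{2 \cdot 256 \frac{1}{-10 + 256}}\right) 494 = \left(- \frac{26}{725} - \frac{240}{2 \cdot 256 \cdot \frac{1}{246}}\right) 494 = \left(- \frac{26}{725} - \frac{240}{\frac{256}{123}}\right) 494 = \left(- \frac{26}{725} - \frac{1845}{16}\right) 494 = \left(- \frac{1338041}{11600}\right) 494 = - \frac{330496127}{5800}$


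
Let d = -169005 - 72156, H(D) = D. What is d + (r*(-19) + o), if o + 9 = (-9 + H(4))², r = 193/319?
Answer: -76928922/319 ≈ -2.4116e+5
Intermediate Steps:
r = 193/319 (r = 193*(1/319) = 193/319 ≈ 0.60502)
o = 16 (o = -9 + (-9 + 4)² = -9 + (-5)² = -9 + 25 = 16)
d = -241161
d + (r*(-19) + o) = -241161 + ((193/319)*(-19) + 16) = -241161 + (-3667/319 + 16) = -241161 + 1437/319 = -76928922/319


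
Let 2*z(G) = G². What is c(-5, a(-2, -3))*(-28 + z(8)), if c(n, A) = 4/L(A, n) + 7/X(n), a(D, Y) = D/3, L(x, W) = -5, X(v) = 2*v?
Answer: -6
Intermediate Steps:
a(D, Y) = D/3 (a(D, Y) = D*(⅓) = D/3)
z(G) = G²/2
c(n, A) = -⅘ + 7/(2*n) (c(n, A) = 4/(-5) + 7/((2*n)) = 4*(-⅕) + 7*(1/(2*n)) = -⅘ + 7/(2*n))
c(-5, a(-2, -3))*(-28 + z(8)) = ((⅒)*(35 - 8*(-5))/(-5))*(-28 + (½)*8²) = ((⅒)*(-⅕)*(35 + 40))*(-28 + (½)*64) = ((⅒)*(-⅕)*75)*(-28 + 32) = -3/2*4 = -6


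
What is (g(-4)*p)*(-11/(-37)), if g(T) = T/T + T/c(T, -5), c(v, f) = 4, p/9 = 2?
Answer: 0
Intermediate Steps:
p = 18 (p = 9*2 = 18)
g(T) = 1 + T/4 (g(T) = T/T + T/4 = 1 + T*(¼) = 1 + T/4)
(g(-4)*p)*(-11/(-37)) = ((1 + (¼)*(-4))*18)*(-11/(-37)) = ((1 - 1)*18)*(-11*(-1/37)) = (0*18)*(11/37) = 0*(11/37) = 0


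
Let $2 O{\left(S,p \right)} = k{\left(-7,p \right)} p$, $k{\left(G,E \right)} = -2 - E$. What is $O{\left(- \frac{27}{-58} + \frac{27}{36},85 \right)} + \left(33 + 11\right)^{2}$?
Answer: $- \frac{3523}{2} \approx -1761.5$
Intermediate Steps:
$O{\left(S,p \right)} = \frac{p \left(-2 - p\right)}{2}$ ($O{\left(S,p \right)} = \frac{\left(-2 - p\right) p}{2} = \frac{p \left(-2 - p\right)}{2}$)
$O{\left(- \frac{27}{-58} + \frac{27}{36},85 \right)} + \left(33 + 11\right)^{2} = \left(- \frac{1}{2}\right) 85 \left(2 + 85\right) + \left(33 + 11\right)^{2} = \left(- \frac{1}{2}\right) 85 \cdot 87 + 44^{2} = - \frac{7395}{2} + 1936 = - \frac{3523}{2}$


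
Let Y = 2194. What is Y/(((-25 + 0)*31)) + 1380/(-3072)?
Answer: -650789/198400 ≈ -3.2802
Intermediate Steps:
Y/(((-25 + 0)*31)) + 1380/(-3072) = 2194/(((-25 + 0)*31)) + 1380/(-3072) = 2194/((-25*31)) + 1380*(-1/3072) = 2194/(-775) - 115/256 = 2194*(-1/775) - 115/256 = -2194/775 - 115/256 = -650789/198400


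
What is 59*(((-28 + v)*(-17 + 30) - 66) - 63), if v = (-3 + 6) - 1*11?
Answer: -35223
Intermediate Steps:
v = -8 (v = 3 - 11 = -8)
59*(((-28 + v)*(-17 + 30) - 66) - 63) = 59*(((-28 - 8)*(-17 + 30) - 66) - 63) = 59*((-36*13 - 66) - 63) = 59*((-468 - 66) - 63) = 59*(-534 - 63) = 59*(-597) = -35223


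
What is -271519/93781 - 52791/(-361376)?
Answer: -189754903/69022816 ≈ -2.7492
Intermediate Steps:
-271519/93781 - 52791/(-361376) = -271519*1/93781 - 52791*(-1/361376) = -271519/93781 + 52791/361376 = -189754903/69022816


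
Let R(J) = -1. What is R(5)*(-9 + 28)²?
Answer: -361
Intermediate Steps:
R(5)*(-9 + 28)² = -(-9 + 28)² = -1*19² = -1*361 = -361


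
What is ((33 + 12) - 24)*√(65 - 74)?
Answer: 63*I ≈ 63.0*I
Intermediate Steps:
((33 + 12) - 24)*√(65 - 74) = (45 - 24)*√(-9) = 21*(3*I) = 63*I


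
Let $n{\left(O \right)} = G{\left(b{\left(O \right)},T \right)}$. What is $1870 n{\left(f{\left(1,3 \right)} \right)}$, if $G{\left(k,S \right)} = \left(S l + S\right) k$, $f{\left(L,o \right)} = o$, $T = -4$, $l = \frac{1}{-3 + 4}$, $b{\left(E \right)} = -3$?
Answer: $44880$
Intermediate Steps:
$l = 1$ ($l = 1^{-1} = 1$)
$G{\left(k,S \right)} = 2 S k$ ($G{\left(k,S \right)} = \left(S 1 + S\right) k = \left(S + S\right) k = 2 S k$)
$n{\left(O \right)} = 24$ ($n{\left(O \right)} = 2 \left(-4\right) \left(-3\right) = 24$)
$1870 n{\left(f{\left(1,3 \right)} \right)} = 1870 \cdot 24 = 44880$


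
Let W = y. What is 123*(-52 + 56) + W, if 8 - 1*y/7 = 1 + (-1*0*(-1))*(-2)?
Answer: 541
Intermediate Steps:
y = 49 (y = 56 - 7*(1 + (-1*0*(-1))*(-2)) = 56 - 7*(1 + (0*(-1))*(-2)) = 56 - 7*(1 + 0*(-2)) = 56 - 7*(1 + 0) = 56 - 7*1 = 56 - 7 = 49)
W = 49
123*(-52 + 56) + W = 123*(-52 + 56) + 49 = 123*4 + 49 = 492 + 49 = 541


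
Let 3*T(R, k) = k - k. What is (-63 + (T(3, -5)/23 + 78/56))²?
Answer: 2975625/784 ≈ 3795.4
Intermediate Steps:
T(R, k) = 0 (T(R, k) = (k - k)/3 = (⅓)*0 = 0)
(-63 + (T(3, -5)/23 + 78/56))² = (-63 + (0/23 + 78/56))² = (-63 + (0*(1/23) + 78*(1/56)))² = (-63 + (0 + 39/28))² = (-63 + 39/28)² = (-1725/28)² = 2975625/784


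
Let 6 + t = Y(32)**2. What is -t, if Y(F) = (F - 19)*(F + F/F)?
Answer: -184035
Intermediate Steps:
Y(F) = (1 + F)*(-19 + F) (Y(F) = (-19 + F)*(F + 1) = (-19 + F)*(1 + F) = (1 + F)*(-19 + F))
t = 184035 (t = -6 + (-19 + 32**2 - 18*32)**2 = -6 + (-19 + 1024 - 576)**2 = -6 + 429**2 = -6 + 184041 = 184035)
-t = -1*184035 = -184035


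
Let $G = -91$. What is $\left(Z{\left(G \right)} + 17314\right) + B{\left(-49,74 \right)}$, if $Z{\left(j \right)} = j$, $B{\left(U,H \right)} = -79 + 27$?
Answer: $17171$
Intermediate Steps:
$B{\left(U,H \right)} = -52$
$\left(Z{\left(G \right)} + 17314\right) + B{\left(-49,74 \right)} = \left(-91 + 17314\right) - 52 = 17223 - 52 = 17171$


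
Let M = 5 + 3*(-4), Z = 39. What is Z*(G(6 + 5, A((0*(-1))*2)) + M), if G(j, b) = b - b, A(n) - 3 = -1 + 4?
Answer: -273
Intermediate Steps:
A(n) = 6 (A(n) = 3 + (-1 + 4) = 3 + 3 = 6)
G(j, b) = 0
M = -7 (M = 5 - 12 = -7)
Z*(G(6 + 5, A((0*(-1))*2)) + M) = 39*(0 - 7) = 39*(-7) = -273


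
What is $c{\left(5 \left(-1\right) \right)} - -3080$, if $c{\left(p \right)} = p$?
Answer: $3075$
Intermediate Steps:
$c{\left(5 \left(-1\right) \right)} - -3080 = 5 \left(-1\right) - -3080 = -5 + 3080 = 3075$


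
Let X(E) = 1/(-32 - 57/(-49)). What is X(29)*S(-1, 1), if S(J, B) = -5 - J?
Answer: 196/1511 ≈ 0.12972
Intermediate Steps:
X(E) = -49/1511 (X(E) = 1/(-32 - 57*(-1/49)) = 1/(-32 + 57/49) = 1/(-1511/49) = -49/1511)
X(29)*S(-1, 1) = -49*(-5 - 1*(-1))/1511 = -49*(-5 + 1)/1511 = -49/1511*(-4) = 196/1511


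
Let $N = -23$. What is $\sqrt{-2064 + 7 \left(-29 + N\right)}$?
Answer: $2 i \sqrt{607} \approx 49.275 i$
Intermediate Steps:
$\sqrt{-2064 + 7 \left(-29 + N\right)} = \sqrt{-2064 + 7 \left(-29 - 23\right)} = \sqrt{-2064 + 7 \left(-52\right)} = \sqrt{-2064 - 364} = \sqrt{-2428} = 2 i \sqrt{607}$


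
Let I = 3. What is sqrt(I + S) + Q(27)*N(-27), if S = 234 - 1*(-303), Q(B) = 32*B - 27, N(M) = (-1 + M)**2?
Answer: 656208 + 6*sqrt(15) ≈ 6.5623e+5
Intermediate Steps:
Q(B) = -27 + 32*B
S = 537 (S = 234 + 303 = 537)
sqrt(I + S) + Q(27)*N(-27) = sqrt(3 + 537) + (-27 + 32*27)*(-1 - 27)**2 = sqrt(540) + (-27 + 864)*(-28)**2 = 6*sqrt(15) + 837*784 = 6*sqrt(15) + 656208 = 656208 + 6*sqrt(15)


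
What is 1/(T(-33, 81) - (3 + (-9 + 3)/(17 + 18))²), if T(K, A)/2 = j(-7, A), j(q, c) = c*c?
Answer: 1225/16064649 ≈ 7.6254e-5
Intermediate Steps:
j(q, c) = c²
T(K, A) = 2*A²
1/(T(-33, 81) - (3 + (-9 + 3)/(17 + 18))²) = 1/(2*81² - (3 + (-9 + 3)/(17 + 18))²) = 1/(2*6561 - (3 - 6/35)²) = 1/(13122 - (3 - 6*1/35)²) = 1/(13122 - (3 - 6/35)²) = 1/(13122 - (99/35)²) = 1/(13122 - 1*9801/1225) = 1/(13122 - 9801/1225) = 1/(16064649/1225) = 1225/16064649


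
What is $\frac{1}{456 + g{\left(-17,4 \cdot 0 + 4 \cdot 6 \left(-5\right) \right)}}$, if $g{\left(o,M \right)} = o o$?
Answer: $\frac{1}{745} \approx 0.0013423$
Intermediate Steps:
$g{\left(o,M \right)} = o^{2}$
$\frac{1}{456 + g{\left(-17,4 \cdot 0 + 4 \cdot 6 \left(-5\right) \right)}} = \frac{1}{456 + \left(-17\right)^{2}} = \frac{1}{456 + 289} = \frac{1}{745}$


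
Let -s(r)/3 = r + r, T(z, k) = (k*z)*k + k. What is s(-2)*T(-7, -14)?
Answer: -16632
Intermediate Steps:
T(z, k) = k + z*k**2 (T(z, k) = z*k**2 + k = k + z*k**2)
s(r) = -6*r (s(r) = -3*(r + r) = -6*r)
s(-2)*T(-7, -14) = (-6*(-2))*(-14*(1 - 14*(-7))) = 12*(-14*(1 + 98)) = 12*(-14*99) = 12*(-1386) = -16632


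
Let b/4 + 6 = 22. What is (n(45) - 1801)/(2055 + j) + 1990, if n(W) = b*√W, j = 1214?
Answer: 6503509/3269 + 192*√5/3269 ≈ 1989.6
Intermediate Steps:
b = 64 (b = -24 + 4*22 = -24 + 88 = 64)
n(W) = 64*√W
(n(45) - 1801)/(2055 + j) + 1990 = (64*√45 - 1801)/(2055 + 1214) + 1990 = (64*(3*√5) - 1801)/3269 + 1990 = (192*√5 - 1801)*(1/3269) + 1990 = (-1801 + 192*√5)*(1/3269) + 1990 = (-1801/3269 + 192*√5/3269) + 1990 = 6503509/3269 + 192*√5/3269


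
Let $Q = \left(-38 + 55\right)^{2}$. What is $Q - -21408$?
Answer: $21697$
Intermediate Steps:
$Q = 289$ ($Q = 17^{2} = 289$)
$Q - -21408 = 289 - -21408 = 289 + 21408 = 21697$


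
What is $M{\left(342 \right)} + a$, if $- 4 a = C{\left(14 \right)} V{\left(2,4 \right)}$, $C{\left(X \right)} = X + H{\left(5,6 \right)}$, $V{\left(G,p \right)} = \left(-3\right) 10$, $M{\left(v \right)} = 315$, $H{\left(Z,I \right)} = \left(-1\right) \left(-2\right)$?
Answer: $435$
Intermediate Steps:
$H{\left(Z,I \right)} = 2$
$V{\left(G,p \right)} = -30$
$C{\left(X \right)} = 2 + X$ ($C{\left(X \right)} = X + 2 = 2 + X$)
$a = 120$ ($a = - \frac{\left(2 + 14\right) \left(-30\right)}{4} = - \frac{16 \left(-30\right)}{4} = \left(- \frac{1}{4}\right) \left(-480\right) = 120$)
$M{\left(342 \right)} + a = 315 + 120 = 435$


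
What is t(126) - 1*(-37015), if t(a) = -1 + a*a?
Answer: 52890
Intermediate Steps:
t(a) = -1 + a**2
t(126) - 1*(-37015) = (-1 + 126**2) - 1*(-37015) = (-1 + 15876) + 37015 = 15875 + 37015 = 52890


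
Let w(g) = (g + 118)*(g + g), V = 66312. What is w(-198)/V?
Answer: 440/921 ≈ 0.47774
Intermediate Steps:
w(g) = 2*g*(118 + g) (w(g) = (118 + g)*(2*g) = 2*g*(118 + g))
w(-198)/V = (2*(-198)*(118 - 198))/66312 = (2*(-198)*(-80))*(1/66312) = 31680*(1/66312) = 440/921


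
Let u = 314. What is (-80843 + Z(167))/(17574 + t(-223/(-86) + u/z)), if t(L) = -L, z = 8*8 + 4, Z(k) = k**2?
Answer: -3519034/1167393 ≈ -3.0144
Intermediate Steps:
z = 68 (z = 64 + 4 = 68)
(-80843 + Z(167))/(17574 + t(-223/(-86) + u/z)) = (-80843 + 167**2)/(17574 - (-223/(-86) + 314/68)) = (-80843 + 27889)/(17574 - (-223*(-1/86) + 314*(1/68))) = -52954/(17574 - (223/86 + 157/34)) = -52954/(17574 - 1*5271/731) = -52954/(17574 - 5271/731) = -52954/12841323/731 = -52954*731/12841323 = -3519034/1167393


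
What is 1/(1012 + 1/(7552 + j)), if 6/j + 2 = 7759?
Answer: 58580870/59283848197 ≈ 0.00098814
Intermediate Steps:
j = 6/7757 (j = 6/(-2 + 7759) = 6/7757 ≈ 0.00077350)
1/(1012 + 1/(7552 + j)) = 1/(1012 + 1/(7552 + 6/7757)) = 1/(1012 + 1/(58580870/7757)) = 1/(1012 + 7757/58580870) = 1/(59283848197/58580870) = 58580870/59283848197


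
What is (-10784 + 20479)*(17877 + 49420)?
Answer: 652444415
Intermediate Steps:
(-10784 + 20479)*(17877 + 49420) = 9695*67297 = 652444415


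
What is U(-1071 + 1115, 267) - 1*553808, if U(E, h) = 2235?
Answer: -551573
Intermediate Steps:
U(-1071 + 1115, 267) - 1*553808 = 2235 - 1*553808 = 2235 - 553808 = -551573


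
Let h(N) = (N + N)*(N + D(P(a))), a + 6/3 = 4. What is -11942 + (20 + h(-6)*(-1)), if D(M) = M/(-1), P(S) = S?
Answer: -12018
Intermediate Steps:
a = 2 (a = -2 + 4 = 2)
D(M) = -M (D(M) = M*(-1) = -M)
h(N) = 2*N*(-2 + N) (h(N) = (N + N)*(N - 1*2) = (2*N)*(N - 2) = (2*N)*(-2 + N) = 2*N*(-2 + N))
-11942 + (20 + h(-6)*(-1)) = -11942 + (20 + (2*(-6)*(-2 - 6))*(-1)) = -11942 + (20 + (2*(-6)*(-8))*(-1)) = -11942 + (20 + 96*(-1)) = -11942 + (20 - 96) = -11942 - 76 = -12018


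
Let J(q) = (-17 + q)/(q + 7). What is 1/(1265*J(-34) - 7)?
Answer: 9/21442 ≈ 0.00041974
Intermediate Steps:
J(q) = (-17 + q)/(7 + q)
1/(1265*J(-34) - 7) = 1/(1265*((-17 - 34)/(7 - 34)) - 7) = 1/(1265*(-51/(-27)) - 7) = 1/(1265*(-1/27*(-51)) - 7) = 1/(1265*(17/9) - 7) = 1/(21505/9 - 7) = 1/(21442/9) = 9/21442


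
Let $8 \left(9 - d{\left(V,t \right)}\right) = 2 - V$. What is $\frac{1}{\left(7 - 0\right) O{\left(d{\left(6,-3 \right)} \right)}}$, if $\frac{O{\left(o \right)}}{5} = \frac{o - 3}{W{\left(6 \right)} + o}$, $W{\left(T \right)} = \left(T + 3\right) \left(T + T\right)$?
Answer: $\frac{47}{91} \approx 0.51648$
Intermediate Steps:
$d{\left(V,t \right)} = \frac{35}{4} + \frac{V}{8}$ ($d{\left(V,t \right)} = 9 - \frac{2 - V}{8} = 9 + \left(- \frac{1}{4} + \frac{V}{8}\right) = \frac{35}{4} + \frac{V}{8}$)
$W{\left(T \right)} = 2 T \left(3 + T\right)$ ($W{\left(T \right)} = \left(3 + T\right) 2 T = 2 T \left(3 + T\right)$)
$O{\left(o \right)} = \frac{5 \left(-3 + o\right)}{108 + o}$ ($O{\left(o \right)} = 5 \frac{o - 3}{2 \cdot 6 \left(3 + 6\right) + o} = 5 \frac{-3 + o}{2 \cdot 6 \cdot 9 + o} = 5 \frac{-3 + o}{108 + o} = \frac{5 \left(-3 + o\right)}{108 + o}$)
$\frac{1}{\left(7 - 0\right) O{\left(d{\left(6,-3 \right)} \right)}} = \frac{1}{\left(7 - 0\right) \frac{5 \left(-3 + \left(\frac{35}{4} + \frac{1}{8} \cdot 6\right)\right)}{108 + \left(\frac{35}{4} + \frac{1}{8} \cdot 6\right)}} = \frac{1}{\left(7 + 0\right) \frac{5 \left(-3 + \left(\frac{35}{4} + \frac{3}{4}\right)\right)}{108 + \left(\frac{35}{4} + \frac{3}{4}\right)}} = \frac{1}{7 \frac{5 \left(-3 + \frac{19}{2}\right)}{108 + \frac{19}{2}}} = \frac{1}{7 \cdot 5 \frac{1}{\frac{235}{2}} \cdot \frac{13}{2}} = \frac{1}{7 \cdot 5 \cdot \frac{2}{235} \cdot \frac{13}{2}} = \frac{1}{7 \cdot \frac{13}{47}} = \frac{1}{7} \cdot \frac{47}{13} = \frac{47}{91}$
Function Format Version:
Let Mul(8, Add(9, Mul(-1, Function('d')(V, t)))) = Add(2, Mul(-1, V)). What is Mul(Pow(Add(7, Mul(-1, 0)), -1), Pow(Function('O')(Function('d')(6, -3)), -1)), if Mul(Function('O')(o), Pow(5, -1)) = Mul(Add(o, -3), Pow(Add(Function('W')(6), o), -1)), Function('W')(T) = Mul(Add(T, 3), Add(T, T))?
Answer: Rational(47, 91) ≈ 0.51648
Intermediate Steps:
Function('d')(V, t) = Add(Rational(35, 4), Mul(Rational(1, 8), V)) (Function('d')(V, t) = Add(9, Mul(Rational(-1, 8), Add(2, Mul(-1, V)))) = Add(9, Add(Rational(-1, 4), Mul(Rational(1, 8), V))) = Add(Rational(35, 4), Mul(Rational(1, 8), V)))
Function('W')(T) = Mul(2, T, Add(3, T)) (Function('W')(T) = Mul(Add(3, T), Mul(2, T)) = Mul(2, T, Add(3, T)))
Function('O')(o) = Mul(5, Pow(Add(108, o), -1), Add(-3, o)) (Function('O')(o) = Mul(5, Mul(Add(o, -3), Pow(Add(Mul(2, 6, Add(3, 6)), o), -1))) = Mul(5, Mul(Add(-3, o), Pow(Add(Mul(2, 6, 9), o), -1))) = Mul(5, Mul(Add(-3, o), Pow(Add(108, o), -1))) = Mul(5, Mul(Pow(Add(108, o), -1), Add(-3, o))) = Mul(5, Pow(Add(108, o), -1), Add(-3, o)))
Mul(Pow(Add(7, Mul(-1, 0)), -1), Pow(Function('O')(Function('d')(6, -3)), -1)) = Mul(Pow(Add(7, Mul(-1, 0)), -1), Pow(Mul(5, Pow(Add(108, Add(Rational(35, 4), Mul(Rational(1, 8), 6))), -1), Add(-3, Add(Rational(35, 4), Mul(Rational(1, 8), 6)))), -1)) = Mul(Pow(Add(7, 0), -1), Pow(Mul(5, Pow(Add(108, Add(Rational(35, 4), Rational(3, 4))), -1), Add(-3, Add(Rational(35, 4), Rational(3, 4)))), -1)) = Mul(Pow(7, -1), Pow(Mul(5, Pow(Add(108, Rational(19, 2)), -1), Add(-3, Rational(19, 2))), -1)) = Mul(Rational(1, 7), Pow(Mul(5, Pow(Rational(235, 2), -1), Rational(13, 2)), -1)) = Mul(Rational(1, 7), Pow(Mul(5, Rational(2, 235), Rational(13, 2)), -1)) = Mul(Rational(1, 7), Pow(Rational(13, 47), -1)) = Mul(Rational(1, 7), Rational(47, 13)) = Rational(47, 91)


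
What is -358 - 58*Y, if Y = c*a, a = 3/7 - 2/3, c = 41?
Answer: 4372/21 ≈ 208.19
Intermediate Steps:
a = -5/21 (a = 3*(⅐) - 2*⅓ = 3/7 - ⅔ = -5/21 ≈ -0.23810)
Y = -205/21 (Y = 41*(-5/21) = -205/21 ≈ -9.7619)
-358 - 58*Y = -358 - 58*(-205/21) = -358 + 11890/21 = 4372/21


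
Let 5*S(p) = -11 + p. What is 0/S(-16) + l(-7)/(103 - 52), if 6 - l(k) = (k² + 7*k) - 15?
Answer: 7/17 ≈ 0.41176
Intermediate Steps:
S(p) = -11/5 + p/5 (S(p) = (-11 + p)/5 = -11/5 + p/5)
l(k) = 21 - k² - 7*k (l(k) = 6 - ((k² + 7*k) - 15) = 6 - (-15 + k² + 7*k) = 6 + (15 - k² - 7*k) = 21 - k² - 7*k)
0/S(-16) + l(-7)/(103 - 52) = 0/(-11/5 + (⅕)*(-16)) + (21 - 1*(-7)² - 7*(-7))/(103 - 52) = 0/(-11/5 - 16/5) + (21 - 1*49 + 49)/51 = 0/(-27/5) + (21 - 49 + 49)*(1/51) = 0*(-5/27) + 21*(1/51) = 0 + 7/17 = 7/17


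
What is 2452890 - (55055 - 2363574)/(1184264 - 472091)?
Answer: 1746884338489/712173 ≈ 2.4529e+6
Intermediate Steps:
2452890 - (55055 - 2363574)/(1184264 - 472091) = 2452890 - (-2308519)/712173 = 2452890 - 1*(-2308519/712173) = 2452890 + 2308519/712173 = 1746884338489/712173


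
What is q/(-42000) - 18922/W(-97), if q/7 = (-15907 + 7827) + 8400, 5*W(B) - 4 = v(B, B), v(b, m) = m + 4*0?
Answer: 2365126/2325 ≈ 1017.3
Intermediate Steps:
v(b, m) = m (v(b, m) = m + 0 = m)
W(B) = 4/5 + B/5
q = 2240 (q = 7*((-15907 + 7827) + 8400) = 7*(-8080 + 8400) = 7*320 = 2240)
q/(-42000) - 18922/W(-97) = 2240/(-42000) - 18922/(4/5 + (1/5)*(-97)) = 2240*(-1/42000) - 18922/(4/5 - 97/5) = -4/75 - 18922/(-93/5) = -4/75 - 18922*(-5/93) = -4/75 + 94610/93 = 2365126/2325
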